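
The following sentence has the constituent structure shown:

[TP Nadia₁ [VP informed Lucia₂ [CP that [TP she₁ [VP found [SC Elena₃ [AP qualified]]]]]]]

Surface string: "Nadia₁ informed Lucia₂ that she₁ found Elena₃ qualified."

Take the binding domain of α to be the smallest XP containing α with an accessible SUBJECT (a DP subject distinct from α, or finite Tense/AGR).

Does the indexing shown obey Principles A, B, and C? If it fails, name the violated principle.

The two coindexed NPs are *Nadia₁* and *she₁*.
*she₁* is a pronoun; nothing c-commands it within its binding domain (the embedded TP.), so Principle B holds trivially.
*Nadia₁* is an R-expression; *she₁* does not c-command it, and no other NP shares its index, so Principle C is satisfied.
All principles are respected.

grammatical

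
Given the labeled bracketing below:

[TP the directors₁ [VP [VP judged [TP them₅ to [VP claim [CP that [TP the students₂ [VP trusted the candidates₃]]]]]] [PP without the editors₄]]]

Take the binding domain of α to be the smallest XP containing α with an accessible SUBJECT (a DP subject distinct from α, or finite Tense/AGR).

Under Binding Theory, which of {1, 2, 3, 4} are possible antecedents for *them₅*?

*them* is a pronoun, so Principle B applies: it must be free in its binding domain.
Binding domain of *them₅*: the matrix TP, whose subject is the directors₁.
*the directors₁* c-commands the pronoun within its binding domain → coindexation would violate Principle B.
*the students₂*: the pronoun c-commands this R-expression → coindexation would violate Principle C on *the students₂*.
*the candidates₃*: the pronoun c-commands this R-expression → coindexation would violate Principle C on *the candidates₃*.
*the editors₄* and the pronoun do not c-command one another → neither Principle B nor Principle C is at stake; coindexation permitted.

{4}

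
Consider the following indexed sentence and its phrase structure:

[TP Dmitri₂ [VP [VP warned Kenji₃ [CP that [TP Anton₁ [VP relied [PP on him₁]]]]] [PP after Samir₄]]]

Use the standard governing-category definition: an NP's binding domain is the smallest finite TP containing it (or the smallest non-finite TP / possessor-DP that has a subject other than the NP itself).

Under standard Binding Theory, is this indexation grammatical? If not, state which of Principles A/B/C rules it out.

The two coindexed NPs are *Anton₁* and *him₁*.
*him₁* is a pronoun. Its binding domain is the embedded TP, whose subject is Anton₁.
*Anton₁* c-commands it within that domain and carries the same index.
The pronoun is locally bound → Principle B violation.

Principle B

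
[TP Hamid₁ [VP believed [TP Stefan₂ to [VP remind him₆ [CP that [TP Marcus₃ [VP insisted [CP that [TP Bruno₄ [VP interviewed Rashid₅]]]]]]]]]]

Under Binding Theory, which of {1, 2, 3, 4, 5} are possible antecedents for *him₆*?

{1}

*him* is a pronoun, so Principle B applies: it must be free in its binding domain.
Binding domain of *him₆*: the embedded TP, whose subject is Stefan₂.
*Hamid₁* c-commands the pronoun but from outside its binding domain, and is not c-commanded by it → coindexation permitted.
*Stefan₂* c-commands the pronoun within its binding domain → coindexation would violate Principle B.
*Marcus₃*: the pronoun c-commands this R-expression → coindexation would violate Principle C on *Marcus₃*.
*Bruno₄*: the pronoun c-commands this R-expression → coindexation would violate Principle C on *Bruno₄*.
*Rashid₅*: the pronoun c-commands this R-expression → coindexation would violate Principle C on *Rashid₅*.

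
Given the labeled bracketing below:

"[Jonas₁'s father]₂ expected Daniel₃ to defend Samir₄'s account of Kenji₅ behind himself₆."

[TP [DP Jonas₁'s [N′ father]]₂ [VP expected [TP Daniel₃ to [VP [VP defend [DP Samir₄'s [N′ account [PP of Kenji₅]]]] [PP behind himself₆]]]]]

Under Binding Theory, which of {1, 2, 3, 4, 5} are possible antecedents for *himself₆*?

*himself* is an anaphor, so Principle A applies: it must be bound in its binding domain.
Binding domain of *himself₆*: the embedded TP, whose subject is Daniel₃.
*Jonas₁* does not c-command the anaphor → cannot bind it.
*[Jonas₁'s father]₂* c-commands the anaphor but is outside its binding domain → cannot satisfy Principle A.
*Daniel₃* c-commands the anaphor within its binding domain → licit binder.
*Samir₄* does not c-command the anaphor → cannot bind it.
*Kenji₅* does not c-command the anaphor → cannot bind it.

{3}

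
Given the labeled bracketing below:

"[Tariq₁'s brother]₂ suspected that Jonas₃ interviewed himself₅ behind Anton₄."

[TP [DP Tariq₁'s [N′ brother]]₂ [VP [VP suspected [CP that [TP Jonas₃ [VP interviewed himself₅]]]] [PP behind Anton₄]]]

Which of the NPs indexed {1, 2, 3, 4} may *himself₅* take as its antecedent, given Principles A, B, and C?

{3}

*himself* is an anaphor, so Principle A applies: it must be bound in its binding domain.
Binding domain of *himself₅*: the embedded TP, whose subject is Jonas₃.
*Tariq₁* does not c-command the anaphor → cannot bind it.
*[Tariq₁'s brother]₂* c-commands the anaphor but is outside its binding domain → cannot satisfy Principle A.
*Jonas₃* c-commands the anaphor within its binding domain → licit binder.
*Anton₄* does not c-command the anaphor → cannot bind it.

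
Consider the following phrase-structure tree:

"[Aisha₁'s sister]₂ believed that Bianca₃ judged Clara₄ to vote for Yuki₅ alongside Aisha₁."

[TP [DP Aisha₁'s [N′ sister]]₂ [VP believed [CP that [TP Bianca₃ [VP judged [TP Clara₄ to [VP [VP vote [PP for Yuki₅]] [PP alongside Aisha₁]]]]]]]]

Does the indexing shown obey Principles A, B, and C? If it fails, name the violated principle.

grammatical

The two coindexed NPs are *Aisha₁* and *Aisha₁*.
*Aisha₁* is an R-expression; no coindexed NP c-commands it, so Principle C holds.
*Aisha₁* is an R-expression; *Aisha₁* does not c-command it, and no other NP shares its index, so Principle C is satisfied.
All principles are respected.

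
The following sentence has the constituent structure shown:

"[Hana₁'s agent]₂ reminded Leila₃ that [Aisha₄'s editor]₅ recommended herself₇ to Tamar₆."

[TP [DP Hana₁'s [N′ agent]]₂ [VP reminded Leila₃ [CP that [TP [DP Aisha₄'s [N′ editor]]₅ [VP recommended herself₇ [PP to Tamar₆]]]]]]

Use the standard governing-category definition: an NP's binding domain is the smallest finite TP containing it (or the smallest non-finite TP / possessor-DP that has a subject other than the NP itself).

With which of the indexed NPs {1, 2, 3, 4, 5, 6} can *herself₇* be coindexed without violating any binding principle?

{5}

*herself* is an anaphor, so Principle A applies: it must be bound in its binding domain.
Binding domain of *herself₇*: the embedded TP, whose subject is [Aisha₄'s editor]₅.
*Hana₁* does not c-command the anaphor → cannot bind it.
*[Hana₁'s agent]₂* c-commands the anaphor but is outside its binding domain → cannot satisfy Principle A.
*Leila₃* c-commands the anaphor but is outside its binding domain → cannot satisfy Principle A.
*Aisha₄* does not c-command the anaphor → cannot bind it.
*[Aisha₄'s editor]₅* c-commands the anaphor within its binding domain → licit binder.
*Tamar₆* does not c-command the anaphor → cannot bind it.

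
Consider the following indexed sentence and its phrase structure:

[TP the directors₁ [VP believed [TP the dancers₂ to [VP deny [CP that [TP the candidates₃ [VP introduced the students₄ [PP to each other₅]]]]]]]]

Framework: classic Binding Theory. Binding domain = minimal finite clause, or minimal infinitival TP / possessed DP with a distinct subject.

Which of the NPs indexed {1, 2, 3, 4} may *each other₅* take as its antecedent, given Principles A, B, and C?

*each other* is an anaphor, so Principle A applies: it must be bound in its binding domain.
Binding domain of *each other₅*: the embedded TP, whose subject is the candidates₃.
*the directors₁* c-commands the anaphor but is outside its binding domain → cannot satisfy Principle A.
*the dancers₂* c-commands the anaphor but is outside its binding domain → cannot satisfy Principle A.
*the candidates₃* c-commands the anaphor within its binding domain → licit binder.
*the students₄* c-commands the anaphor within its binding domain → licit binder.

{3, 4}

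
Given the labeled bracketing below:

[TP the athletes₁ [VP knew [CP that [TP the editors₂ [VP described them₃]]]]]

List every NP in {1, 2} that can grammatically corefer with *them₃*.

*them* is a pronoun, so Principle B applies: it must be free in its binding domain.
Binding domain of *them₃*: the embedded TP, whose subject is the editors₂.
*the athletes₁* c-commands the pronoun but from outside its binding domain, and is not c-commanded by it → coindexation permitted.
*the editors₂* c-commands the pronoun within its binding domain → coindexation would violate Principle B.

{1}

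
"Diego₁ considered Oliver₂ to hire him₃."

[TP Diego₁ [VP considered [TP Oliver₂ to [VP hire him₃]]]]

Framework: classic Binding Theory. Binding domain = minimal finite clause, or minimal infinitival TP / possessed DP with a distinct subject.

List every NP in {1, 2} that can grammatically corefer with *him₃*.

*him* is a pronoun, so Principle B applies: it must be free in its binding domain.
Binding domain of *him₃*: the embedded TP, whose subject is Oliver₂.
*Diego₁* c-commands the pronoun but from outside its binding domain, and is not c-commanded by it → coindexation permitted.
*Oliver₂* c-commands the pronoun within its binding domain → coindexation would violate Principle B.

{1}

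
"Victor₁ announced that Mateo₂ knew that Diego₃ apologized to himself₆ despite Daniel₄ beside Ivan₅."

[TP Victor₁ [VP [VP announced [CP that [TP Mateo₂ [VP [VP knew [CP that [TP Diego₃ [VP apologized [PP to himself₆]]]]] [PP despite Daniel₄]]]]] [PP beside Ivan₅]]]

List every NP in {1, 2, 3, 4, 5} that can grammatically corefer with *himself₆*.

{3}

*himself* is an anaphor, so Principle A applies: it must be bound in its binding domain.
Binding domain of *himself₆*: the embedded TP, whose subject is Diego₃.
*Victor₁* c-commands the anaphor but is outside its binding domain → cannot satisfy Principle A.
*Mateo₂* c-commands the anaphor but is outside its binding domain → cannot satisfy Principle A.
*Diego₃* c-commands the anaphor within its binding domain → licit binder.
*Daniel₄* does not c-command the anaphor → cannot bind it.
*Ivan₅* does not c-command the anaphor → cannot bind it.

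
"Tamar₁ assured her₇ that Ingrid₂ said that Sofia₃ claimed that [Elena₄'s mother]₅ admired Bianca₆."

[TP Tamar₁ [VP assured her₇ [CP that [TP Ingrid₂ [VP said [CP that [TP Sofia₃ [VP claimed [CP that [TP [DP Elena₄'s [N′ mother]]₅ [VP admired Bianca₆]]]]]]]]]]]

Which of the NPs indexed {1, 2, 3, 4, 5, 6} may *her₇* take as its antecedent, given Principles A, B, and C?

*her* is a pronoun, so Principle B applies: it must be free in its binding domain.
Binding domain of *her₇*: the matrix TP, whose subject is Tamar₁.
*Tamar₁* c-commands the pronoun within its binding domain → coindexation would violate Principle B.
*Ingrid₂*: the pronoun c-commands this R-expression → coindexation would violate Principle C on *Ingrid₂*.
*Sofia₃*: the pronoun c-commands this R-expression → coindexation would violate Principle C on *Sofia₃*.
*Elena₄*: the pronoun c-commands this R-expression → coindexation would violate Principle C on *Elena₄*.
*[Elena₄'s mother]₅*: the pronoun c-commands this R-expression → coindexation would violate Principle C on *[Elena₄'s mother]₅*.
*Bianca₆*: the pronoun c-commands this R-expression → coindexation would violate Principle C on *Bianca₆*.

none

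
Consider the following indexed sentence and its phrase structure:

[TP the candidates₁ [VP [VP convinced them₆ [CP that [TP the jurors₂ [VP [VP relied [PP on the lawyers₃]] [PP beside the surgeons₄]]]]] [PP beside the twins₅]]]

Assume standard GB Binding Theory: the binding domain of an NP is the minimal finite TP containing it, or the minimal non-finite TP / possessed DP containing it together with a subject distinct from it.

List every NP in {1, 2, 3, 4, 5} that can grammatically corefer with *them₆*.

{5}

*them* is a pronoun, so Principle B applies: it must be free in its binding domain.
Binding domain of *them₆*: the matrix TP, whose subject is the candidates₁.
*the candidates₁* c-commands the pronoun within its binding domain → coindexation would violate Principle B.
*the jurors₂*: the pronoun c-commands this R-expression → coindexation would violate Principle C on *the jurors₂*.
*the lawyers₃*: the pronoun c-commands this R-expression → coindexation would violate Principle C on *the lawyers₃*.
*the surgeons₄*: the pronoun c-commands this R-expression → coindexation would violate Principle C on *the surgeons₄*.
*the twins₅* and the pronoun do not c-command one another → neither Principle B nor Principle C is at stake; coindexation permitted.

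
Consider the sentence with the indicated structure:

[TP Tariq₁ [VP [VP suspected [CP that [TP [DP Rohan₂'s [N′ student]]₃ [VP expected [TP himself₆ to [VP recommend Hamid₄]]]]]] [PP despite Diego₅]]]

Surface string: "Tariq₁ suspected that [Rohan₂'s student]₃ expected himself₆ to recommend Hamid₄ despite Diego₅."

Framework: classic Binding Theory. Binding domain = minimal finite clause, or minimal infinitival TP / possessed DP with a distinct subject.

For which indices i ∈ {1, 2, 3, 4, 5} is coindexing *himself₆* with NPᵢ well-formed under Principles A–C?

*himself* is an anaphor, so Principle A applies: it must be bound in its binding domain.
Binding domain of *himself₆*: the embedded TP, whose subject is [Rohan₂'s student]₃.
*Tariq₁* c-commands the anaphor but is outside its binding domain → cannot satisfy Principle A.
*Rohan₂* does not c-command the anaphor → cannot bind it.
*[Rohan₂'s student]₃* c-commands the anaphor within its binding domain → licit binder.
*Hamid₄* does not c-command the anaphor → cannot bind it.
*Diego₅* does not c-command the anaphor → cannot bind it.

{3}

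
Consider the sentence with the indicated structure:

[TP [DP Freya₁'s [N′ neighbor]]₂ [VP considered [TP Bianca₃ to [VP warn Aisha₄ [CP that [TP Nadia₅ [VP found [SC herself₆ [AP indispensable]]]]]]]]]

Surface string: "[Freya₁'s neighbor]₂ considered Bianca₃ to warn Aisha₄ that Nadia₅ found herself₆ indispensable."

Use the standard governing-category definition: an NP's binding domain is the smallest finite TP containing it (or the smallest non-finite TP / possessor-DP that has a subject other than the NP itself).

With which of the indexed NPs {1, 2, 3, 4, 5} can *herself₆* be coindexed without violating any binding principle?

{5}

*herself* is an anaphor, so Principle A applies: it must be bound in its binding domain.
Binding domain of *herself₆*: the embedded TP, whose subject is Nadia₅.
*Freya₁* does not c-command the anaphor → cannot bind it.
*[Freya₁'s neighbor]₂* c-commands the anaphor but is outside its binding domain → cannot satisfy Principle A.
*Bianca₃* c-commands the anaphor but is outside its binding domain → cannot satisfy Principle A.
*Aisha₄* c-commands the anaphor but is outside its binding domain → cannot satisfy Principle A.
*Nadia₅* c-commands the anaphor within its binding domain → licit binder.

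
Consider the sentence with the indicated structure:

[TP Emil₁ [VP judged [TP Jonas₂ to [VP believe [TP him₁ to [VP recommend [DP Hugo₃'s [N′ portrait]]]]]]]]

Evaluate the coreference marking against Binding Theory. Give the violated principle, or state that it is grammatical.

The two coindexed NPs are *Emil₁* and *him₁*.
*him₁* is a pronoun; its binding domain is the embedded TP, whose subject is Jonas₂. Within that domain it is c-commanded only by *Jonas₂*, which carries a different index — the pronoun is free locally, so Principle B holds.
*Emil₁* is an R-expression; *him₁* does not c-command it, and no other NP shares its index, so Principle C is satisfied.
All principles are respected.

grammatical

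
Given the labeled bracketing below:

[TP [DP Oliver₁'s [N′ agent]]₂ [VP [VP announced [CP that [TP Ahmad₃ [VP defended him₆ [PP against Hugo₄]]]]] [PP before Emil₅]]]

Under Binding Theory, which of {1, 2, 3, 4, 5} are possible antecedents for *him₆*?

*him* is a pronoun, so Principle B applies: it must be free in its binding domain.
Binding domain of *him₆*: the embedded TP, whose subject is Ahmad₃.
*Oliver₁* and the pronoun do not c-command one another → neither Principle B nor Principle C is at stake; coindexation permitted.
*[Oliver₁'s agent]₂* c-commands the pronoun but from outside its binding domain, and is not c-commanded by it → coindexation permitted.
*Ahmad₃* c-commands the pronoun within its binding domain → coindexation would violate Principle B.
*Hugo₄*: the pronoun c-commands this R-expression → coindexation would violate Principle C on *Hugo₄*.
*Emil₅* and the pronoun do not c-command one another → neither Principle B nor Principle C is at stake; coindexation permitted.

{1, 2, 5}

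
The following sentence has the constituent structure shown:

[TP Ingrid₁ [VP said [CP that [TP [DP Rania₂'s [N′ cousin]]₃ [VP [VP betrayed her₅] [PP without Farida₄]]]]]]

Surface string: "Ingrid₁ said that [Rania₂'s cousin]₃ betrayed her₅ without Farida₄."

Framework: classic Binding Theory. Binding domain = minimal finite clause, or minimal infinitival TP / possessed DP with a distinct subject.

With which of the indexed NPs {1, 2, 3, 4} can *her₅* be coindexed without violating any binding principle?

{1, 2, 4}

*her* is a pronoun, so Principle B applies: it must be free in its binding domain.
Binding domain of *her₅*: the embedded TP, whose subject is [Rania₂'s cousin]₃.
*Ingrid₁* c-commands the pronoun but from outside its binding domain, and is not c-commanded by it → coindexation permitted.
*Rania₂* and the pronoun do not c-command one another → neither Principle B nor Principle C is at stake; coindexation permitted.
*[Rania₂'s cousin]₃* c-commands the pronoun within its binding domain → coindexation would violate Principle B.
*Farida₄* and the pronoun do not c-command one another → neither Principle B nor Principle C is at stake; coindexation permitted.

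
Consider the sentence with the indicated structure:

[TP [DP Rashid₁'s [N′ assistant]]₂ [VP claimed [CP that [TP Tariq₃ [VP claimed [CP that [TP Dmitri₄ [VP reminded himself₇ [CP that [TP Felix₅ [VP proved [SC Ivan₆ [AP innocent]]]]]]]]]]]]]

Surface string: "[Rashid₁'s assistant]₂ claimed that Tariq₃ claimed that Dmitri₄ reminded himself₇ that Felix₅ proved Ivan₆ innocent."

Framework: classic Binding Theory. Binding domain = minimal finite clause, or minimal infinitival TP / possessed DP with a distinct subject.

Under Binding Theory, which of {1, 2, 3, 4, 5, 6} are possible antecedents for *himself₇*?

*himself* is an anaphor, so Principle A applies: it must be bound in its binding domain.
Binding domain of *himself₇*: the embedded TP, whose subject is Dmitri₄.
*Rashid₁* does not c-command the anaphor → cannot bind it.
*[Rashid₁'s assistant]₂* c-commands the anaphor but is outside its binding domain → cannot satisfy Principle A.
*Tariq₃* c-commands the anaphor but is outside its binding domain → cannot satisfy Principle A.
*Dmitri₄* c-commands the anaphor within its binding domain → licit binder.
*Felix₅* does not c-command the anaphor → cannot bind it.
*Ivan₆* does not c-command the anaphor → cannot bind it.

{4}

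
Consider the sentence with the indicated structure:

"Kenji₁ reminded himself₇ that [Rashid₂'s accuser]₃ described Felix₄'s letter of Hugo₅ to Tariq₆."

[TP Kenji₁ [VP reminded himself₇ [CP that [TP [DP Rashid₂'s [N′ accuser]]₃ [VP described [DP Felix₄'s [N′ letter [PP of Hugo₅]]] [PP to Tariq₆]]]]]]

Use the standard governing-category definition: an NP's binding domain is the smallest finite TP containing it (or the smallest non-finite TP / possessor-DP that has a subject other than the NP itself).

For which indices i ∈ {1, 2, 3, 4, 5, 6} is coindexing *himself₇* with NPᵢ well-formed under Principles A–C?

*himself* is an anaphor, so Principle A applies: it must be bound in its binding domain.
Binding domain of *himself₇*: the matrix TP, whose subject is Kenji₁.
*Kenji₁* c-commands the anaphor within its binding domain → licit binder.
*Rashid₂* does not c-command the anaphor → cannot bind it.
*[Rashid₂'s accuser]₃* does not c-command the anaphor → cannot bind it.
*Felix₄* does not c-command the anaphor → cannot bind it.
*Hugo₅* does not c-command the anaphor → cannot bind it.
*Tariq₆* does not c-command the anaphor → cannot bind it.

{1}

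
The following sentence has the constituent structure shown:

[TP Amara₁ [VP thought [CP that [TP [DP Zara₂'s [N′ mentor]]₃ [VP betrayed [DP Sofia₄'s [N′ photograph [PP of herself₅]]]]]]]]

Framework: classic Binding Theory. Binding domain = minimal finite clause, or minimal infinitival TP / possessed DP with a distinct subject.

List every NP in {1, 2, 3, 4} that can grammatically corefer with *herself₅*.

*herself* is an anaphor, so Principle A applies: it must be bound in its binding domain.
Binding domain of *herself₅*: the possessed DP, whose subject is Sofia₄.
*Amara₁* c-commands the anaphor but is outside its binding domain → cannot satisfy Principle A.
*Zara₂* does not c-command the anaphor → cannot bind it.
*[Zara₂'s mentor]₃* c-commands the anaphor but is outside its binding domain → cannot satisfy Principle A.
*Sofia₄* c-commands the anaphor within its binding domain → licit binder.

{4}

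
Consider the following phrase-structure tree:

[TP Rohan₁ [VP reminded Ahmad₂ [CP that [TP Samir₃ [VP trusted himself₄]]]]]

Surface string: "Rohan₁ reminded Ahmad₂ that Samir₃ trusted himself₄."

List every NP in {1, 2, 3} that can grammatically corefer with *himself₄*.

*himself* is an anaphor, so Principle A applies: it must be bound in its binding domain.
Binding domain of *himself₄*: the embedded TP, whose subject is Samir₃.
*Rohan₁* c-commands the anaphor but is outside its binding domain → cannot satisfy Principle A.
*Ahmad₂* c-commands the anaphor but is outside its binding domain → cannot satisfy Principle A.
*Samir₃* c-commands the anaphor within its binding domain → licit binder.

{3}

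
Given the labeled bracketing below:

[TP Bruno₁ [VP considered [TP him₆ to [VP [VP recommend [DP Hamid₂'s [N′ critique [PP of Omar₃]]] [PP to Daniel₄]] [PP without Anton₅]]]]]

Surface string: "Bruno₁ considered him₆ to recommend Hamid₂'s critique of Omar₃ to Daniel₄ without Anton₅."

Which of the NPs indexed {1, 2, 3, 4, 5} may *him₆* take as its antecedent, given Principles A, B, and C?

none

*him* is a pronoun, so Principle B applies: it must be free in its binding domain.
Binding domain of *him₆*: the matrix TP, whose subject is Bruno₁.
*Bruno₁* c-commands the pronoun within its binding domain → coindexation would violate Principle B.
*Hamid₂*: the pronoun c-commands this R-expression → coindexation would violate Principle C on *Hamid₂*.
*Omar₃*: the pronoun c-commands this R-expression → coindexation would violate Principle C on *Omar₃*.
*Daniel₄*: the pronoun c-commands this R-expression → coindexation would violate Principle C on *Daniel₄*.
*Anton₅*: the pronoun c-commands this R-expression → coindexation would violate Principle C on *Anton₅*.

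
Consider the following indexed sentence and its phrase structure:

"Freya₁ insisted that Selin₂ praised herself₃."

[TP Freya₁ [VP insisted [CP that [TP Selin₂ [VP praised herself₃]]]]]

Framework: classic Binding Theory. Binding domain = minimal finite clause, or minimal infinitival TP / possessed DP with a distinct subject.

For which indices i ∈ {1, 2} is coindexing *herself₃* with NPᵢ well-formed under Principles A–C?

*herself* is an anaphor, so Principle A applies: it must be bound in its binding domain.
Binding domain of *herself₃*: the embedded TP, whose subject is Selin₂.
*Freya₁* c-commands the anaphor but is outside its binding domain → cannot satisfy Principle A.
*Selin₂* c-commands the anaphor within its binding domain → licit binder.

{2}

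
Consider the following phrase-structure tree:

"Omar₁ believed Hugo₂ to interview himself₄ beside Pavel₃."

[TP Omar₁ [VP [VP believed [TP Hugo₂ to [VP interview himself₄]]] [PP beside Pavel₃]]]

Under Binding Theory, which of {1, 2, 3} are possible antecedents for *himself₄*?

*himself* is an anaphor, so Principle A applies: it must be bound in its binding domain.
Binding domain of *himself₄*: the embedded TP, whose subject is Hugo₂.
*Omar₁* c-commands the anaphor but is outside its binding domain → cannot satisfy Principle A.
*Hugo₂* c-commands the anaphor within its binding domain → licit binder.
*Pavel₃* does not c-command the anaphor → cannot bind it.

{2}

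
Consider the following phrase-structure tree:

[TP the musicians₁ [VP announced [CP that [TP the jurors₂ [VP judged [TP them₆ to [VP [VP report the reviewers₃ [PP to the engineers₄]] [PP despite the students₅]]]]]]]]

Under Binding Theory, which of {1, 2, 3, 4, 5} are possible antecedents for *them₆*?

*them* is a pronoun, so Principle B applies: it must be free in its binding domain.
Binding domain of *them₆*: the embedded TP, whose subject is the jurors₂.
*the musicians₁* c-commands the pronoun but from outside its binding domain, and is not c-commanded by it → coindexation permitted.
*the jurors₂* c-commands the pronoun within its binding domain → coindexation would violate Principle B.
*the reviewers₃*: the pronoun c-commands this R-expression → coindexation would violate Principle C on *the reviewers₃*.
*the engineers₄*: the pronoun c-commands this R-expression → coindexation would violate Principle C on *the engineers₄*.
*the students₅*: the pronoun c-commands this R-expression → coindexation would violate Principle C on *the students₅*.

{1}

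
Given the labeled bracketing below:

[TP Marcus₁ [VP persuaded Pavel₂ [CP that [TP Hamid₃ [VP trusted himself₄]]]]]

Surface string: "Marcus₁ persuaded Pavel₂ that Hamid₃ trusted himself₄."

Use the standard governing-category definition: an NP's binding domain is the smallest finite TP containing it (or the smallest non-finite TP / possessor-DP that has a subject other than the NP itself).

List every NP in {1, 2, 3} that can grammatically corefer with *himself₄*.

{3}

*himself* is an anaphor, so Principle A applies: it must be bound in its binding domain.
Binding domain of *himself₄*: the embedded TP, whose subject is Hamid₃.
*Marcus₁* c-commands the anaphor but is outside its binding domain → cannot satisfy Principle A.
*Pavel₂* c-commands the anaphor but is outside its binding domain → cannot satisfy Principle A.
*Hamid₃* c-commands the anaphor within its binding domain → licit binder.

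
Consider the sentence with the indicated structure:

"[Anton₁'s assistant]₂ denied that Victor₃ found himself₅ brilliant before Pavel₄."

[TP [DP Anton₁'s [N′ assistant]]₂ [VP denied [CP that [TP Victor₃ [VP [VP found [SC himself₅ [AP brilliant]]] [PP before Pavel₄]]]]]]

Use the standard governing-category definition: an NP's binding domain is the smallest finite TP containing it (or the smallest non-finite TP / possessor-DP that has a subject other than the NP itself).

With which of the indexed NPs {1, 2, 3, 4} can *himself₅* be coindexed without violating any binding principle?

{3}

*himself* is an anaphor, so Principle A applies: it must be bound in its binding domain.
Binding domain of *himself₅*: the embedded TP, whose subject is Victor₃.
*Anton₁* does not c-command the anaphor → cannot bind it.
*[Anton₁'s assistant]₂* c-commands the anaphor but is outside its binding domain → cannot satisfy Principle A.
*Victor₃* c-commands the anaphor within its binding domain → licit binder.
*Pavel₄* does not c-command the anaphor → cannot bind it.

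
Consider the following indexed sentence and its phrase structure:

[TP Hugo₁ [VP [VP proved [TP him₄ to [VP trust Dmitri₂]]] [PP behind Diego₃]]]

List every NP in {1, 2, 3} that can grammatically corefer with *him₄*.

{3}

*him* is a pronoun, so Principle B applies: it must be free in its binding domain.
Binding domain of *him₄*: the matrix TP, whose subject is Hugo₁.
*Hugo₁* c-commands the pronoun within its binding domain → coindexation would violate Principle B.
*Dmitri₂*: the pronoun c-commands this R-expression → coindexation would violate Principle C on *Dmitri₂*.
*Diego₃* and the pronoun do not c-command one another → neither Principle B nor Principle C is at stake; coindexation permitted.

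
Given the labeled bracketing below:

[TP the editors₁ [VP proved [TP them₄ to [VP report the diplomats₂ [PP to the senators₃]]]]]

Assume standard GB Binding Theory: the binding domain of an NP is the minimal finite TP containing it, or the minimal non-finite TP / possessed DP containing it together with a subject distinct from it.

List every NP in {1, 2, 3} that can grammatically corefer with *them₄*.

*them* is a pronoun, so Principle B applies: it must be free in its binding domain.
Binding domain of *them₄*: the matrix TP, whose subject is the editors₁.
*the editors₁* c-commands the pronoun within its binding domain → coindexation would violate Principle B.
*the diplomats₂*: the pronoun c-commands this R-expression → coindexation would violate Principle C on *the diplomats₂*.
*the senators₃*: the pronoun c-commands this R-expression → coindexation would violate Principle C on *the senators₃*.

none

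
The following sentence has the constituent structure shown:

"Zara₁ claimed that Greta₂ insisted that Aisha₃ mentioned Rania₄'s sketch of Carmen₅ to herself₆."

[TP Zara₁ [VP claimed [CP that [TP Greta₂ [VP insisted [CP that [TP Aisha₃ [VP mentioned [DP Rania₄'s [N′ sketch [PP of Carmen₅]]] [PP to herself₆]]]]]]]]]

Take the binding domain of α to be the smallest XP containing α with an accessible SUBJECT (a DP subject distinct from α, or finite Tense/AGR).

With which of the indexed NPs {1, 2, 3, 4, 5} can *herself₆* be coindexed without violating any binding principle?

*herself* is an anaphor, so Principle A applies: it must be bound in its binding domain.
Binding domain of *herself₆*: the embedded TP, whose subject is Aisha₃.
*Zara₁* c-commands the anaphor but is outside its binding domain → cannot satisfy Principle A.
*Greta₂* c-commands the anaphor but is outside its binding domain → cannot satisfy Principle A.
*Aisha₃* c-commands the anaphor within its binding domain → licit binder.
*Rania₄* does not c-command the anaphor → cannot bind it.
*Carmen₅* does not c-command the anaphor → cannot bind it.

{3}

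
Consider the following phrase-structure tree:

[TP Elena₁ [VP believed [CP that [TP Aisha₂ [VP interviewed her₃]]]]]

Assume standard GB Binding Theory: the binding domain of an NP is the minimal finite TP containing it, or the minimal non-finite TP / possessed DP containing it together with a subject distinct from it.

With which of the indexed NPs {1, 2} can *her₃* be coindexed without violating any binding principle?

*her* is a pronoun, so Principle B applies: it must be free in its binding domain.
Binding domain of *her₃*: the embedded TP, whose subject is Aisha₂.
*Elena₁* c-commands the pronoun but from outside its binding domain, and is not c-commanded by it → coindexation permitted.
*Aisha₂* c-commands the pronoun within its binding domain → coindexation would violate Principle B.

{1}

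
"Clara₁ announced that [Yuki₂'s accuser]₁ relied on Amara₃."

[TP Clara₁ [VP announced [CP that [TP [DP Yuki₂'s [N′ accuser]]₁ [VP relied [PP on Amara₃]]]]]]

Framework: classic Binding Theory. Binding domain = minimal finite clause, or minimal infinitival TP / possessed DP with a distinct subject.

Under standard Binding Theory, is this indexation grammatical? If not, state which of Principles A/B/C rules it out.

The two coindexed NPs are *[Yuki₂'s accuser]₁* and *Clara₁*.
*[Yuki₂'s accuser]₁* is an R-expression. Principle C requires it to be free everywhere.
*Clara₁* c-commands it and carries the same index.
The R-expression is bound → Principle C violation.

Principle C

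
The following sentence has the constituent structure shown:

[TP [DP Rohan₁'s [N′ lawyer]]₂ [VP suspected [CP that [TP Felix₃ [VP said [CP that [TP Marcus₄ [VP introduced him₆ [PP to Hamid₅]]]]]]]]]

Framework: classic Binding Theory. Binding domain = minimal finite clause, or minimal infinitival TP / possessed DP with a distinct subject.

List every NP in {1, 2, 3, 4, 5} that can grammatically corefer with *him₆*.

*him* is a pronoun, so Principle B applies: it must be free in its binding domain.
Binding domain of *him₆*: the embedded TP, whose subject is Marcus₄.
*Rohan₁* and the pronoun do not c-command one another → neither Principle B nor Principle C is at stake; coindexation permitted.
*[Rohan₁'s lawyer]₂* c-commands the pronoun but from outside its binding domain, and is not c-commanded by it → coindexation permitted.
*Felix₃* c-commands the pronoun but from outside its binding domain, and is not c-commanded by it → coindexation permitted.
*Marcus₄* c-commands the pronoun within its binding domain → coindexation would violate Principle B.
*Hamid₅*: the pronoun c-commands this R-expression → coindexation would violate Principle C on *Hamid₅*.

{1, 2, 3}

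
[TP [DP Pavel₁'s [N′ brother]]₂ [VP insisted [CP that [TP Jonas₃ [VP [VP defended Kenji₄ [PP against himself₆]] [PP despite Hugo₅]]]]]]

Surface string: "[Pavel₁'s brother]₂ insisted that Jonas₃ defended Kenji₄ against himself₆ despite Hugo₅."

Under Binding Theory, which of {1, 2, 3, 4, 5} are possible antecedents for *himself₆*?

{3, 4}

*himself* is an anaphor, so Principle A applies: it must be bound in its binding domain.
Binding domain of *himself₆*: the embedded TP, whose subject is Jonas₃.
*Pavel₁* does not c-command the anaphor → cannot bind it.
*[Pavel₁'s brother]₂* c-commands the anaphor but is outside its binding domain → cannot satisfy Principle A.
*Jonas₃* c-commands the anaphor within its binding domain → licit binder.
*Kenji₄* c-commands the anaphor within its binding domain → licit binder.
*Hugo₅* does not c-command the anaphor → cannot bind it.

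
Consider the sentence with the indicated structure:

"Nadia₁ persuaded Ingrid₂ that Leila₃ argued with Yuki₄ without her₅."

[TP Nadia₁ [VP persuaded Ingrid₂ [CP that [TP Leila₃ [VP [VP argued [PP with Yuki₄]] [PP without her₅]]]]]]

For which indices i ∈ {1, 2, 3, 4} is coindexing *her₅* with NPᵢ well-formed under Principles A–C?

{1, 2, 4}

*her* is a pronoun, so Principle B applies: it must be free in its binding domain.
Binding domain of *her₅*: the embedded TP, whose subject is Leila₃.
*Nadia₁* c-commands the pronoun but from outside its binding domain, and is not c-commanded by it → coindexation permitted.
*Ingrid₂* c-commands the pronoun but from outside its binding domain, and is not c-commanded by it → coindexation permitted.
*Leila₃* c-commands the pronoun within its binding domain → coindexation would violate Principle B.
*Yuki₄* and the pronoun do not c-command one another → neither Principle B nor Principle C is at stake; coindexation permitted.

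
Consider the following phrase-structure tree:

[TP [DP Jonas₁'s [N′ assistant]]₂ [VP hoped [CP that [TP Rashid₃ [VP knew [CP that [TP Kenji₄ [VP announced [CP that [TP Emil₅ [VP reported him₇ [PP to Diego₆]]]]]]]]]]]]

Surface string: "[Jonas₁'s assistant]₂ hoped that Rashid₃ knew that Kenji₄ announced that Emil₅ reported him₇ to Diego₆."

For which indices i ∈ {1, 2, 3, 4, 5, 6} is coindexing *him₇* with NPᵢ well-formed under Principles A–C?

*him* is a pronoun, so Principle B applies: it must be free in its binding domain.
Binding domain of *him₇*: the embedded TP, whose subject is Emil₅.
*Jonas₁* and the pronoun do not c-command one another → neither Principle B nor Principle C is at stake; coindexation permitted.
*[Jonas₁'s assistant]₂* c-commands the pronoun but from outside its binding domain, and is not c-commanded by it → coindexation permitted.
*Rashid₃* c-commands the pronoun but from outside its binding domain, and is not c-commanded by it → coindexation permitted.
*Kenji₄* c-commands the pronoun but from outside its binding domain, and is not c-commanded by it → coindexation permitted.
*Emil₅* c-commands the pronoun within its binding domain → coindexation would violate Principle B.
*Diego₆*: the pronoun c-commands this R-expression → coindexation would violate Principle C on *Diego₆*.

{1, 2, 3, 4}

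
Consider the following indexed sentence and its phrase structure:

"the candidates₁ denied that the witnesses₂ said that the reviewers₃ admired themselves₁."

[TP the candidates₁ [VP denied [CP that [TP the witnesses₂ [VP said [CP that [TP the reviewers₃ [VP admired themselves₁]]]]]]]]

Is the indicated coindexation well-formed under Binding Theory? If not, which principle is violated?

Principle A

The two coindexed NPs are *the candidates₁* and *themselves₁*.
*themselves₁* is an anaphor. Principle A requires it to be bound within its binding domain — the embedded TP, whose subject is the reviewers₃.
Within that domain it is c-commanded by *the reviewers₃*, which does not share its index.
*the candidates₁* does c-command the anaphor, but from outside its binding domain.
The anaphor is unbound in its domain → Principle A violation.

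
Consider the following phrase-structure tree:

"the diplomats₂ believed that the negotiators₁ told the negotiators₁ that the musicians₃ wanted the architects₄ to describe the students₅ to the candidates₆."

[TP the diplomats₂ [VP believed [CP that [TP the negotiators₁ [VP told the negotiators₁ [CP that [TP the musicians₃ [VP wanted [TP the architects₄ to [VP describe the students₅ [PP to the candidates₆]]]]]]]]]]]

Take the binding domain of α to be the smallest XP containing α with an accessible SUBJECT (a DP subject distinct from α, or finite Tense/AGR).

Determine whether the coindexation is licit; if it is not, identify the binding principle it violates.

Principle C

The two coindexed NPs are *the negotiators₁* (the lower occurrence) and *the negotiators₁* (the higher occurrence).
*the negotiators₁* (the lower occurrence) is an R-expression. Principle C requires it to be free everywhere.
*the negotiators₁* (the higher occurrence) c-commands it and carries the same index.
The R-expression is bound → Principle C violation.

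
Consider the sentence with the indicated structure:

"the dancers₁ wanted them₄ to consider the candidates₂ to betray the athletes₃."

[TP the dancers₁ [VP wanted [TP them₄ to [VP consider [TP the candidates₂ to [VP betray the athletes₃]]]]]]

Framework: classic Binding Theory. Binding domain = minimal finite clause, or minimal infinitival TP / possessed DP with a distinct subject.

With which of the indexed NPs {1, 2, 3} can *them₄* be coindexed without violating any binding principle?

none

*them* is a pronoun, so Principle B applies: it must be free in its binding domain.
Binding domain of *them₄*: the matrix TP, whose subject is the dancers₁.
*the dancers₁* c-commands the pronoun within its binding domain → coindexation would violate Principle B.
*the candidates₂*: the pronoun c-commands this R-expression → coindexation would violate Principle C on *the candidates₂*.
*the athletes₃*: the pronoun c-commands this R-expression → coindexation would violate Principle C on *the athletes₃*.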